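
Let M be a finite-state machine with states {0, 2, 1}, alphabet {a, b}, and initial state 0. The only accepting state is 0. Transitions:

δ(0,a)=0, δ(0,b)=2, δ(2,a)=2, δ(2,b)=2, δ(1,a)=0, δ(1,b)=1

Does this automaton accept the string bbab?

No

start at 0
read 'b': 0 → 2
read 'b': 2 → 2
read 'a': 2 → 2
read 'b': 2 → 2
End state 2 is not accepting.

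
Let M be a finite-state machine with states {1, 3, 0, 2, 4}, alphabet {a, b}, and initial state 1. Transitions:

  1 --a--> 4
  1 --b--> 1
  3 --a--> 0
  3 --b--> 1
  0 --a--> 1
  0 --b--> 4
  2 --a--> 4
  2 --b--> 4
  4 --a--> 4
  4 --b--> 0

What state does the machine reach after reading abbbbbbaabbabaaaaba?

Trace: 1 -a-> 4 -b-> 0 -b-> 4 -b-> 0 -b-> 4 -b-> 0 -b-> 4 -a-> 4 -a-> 4 -b-> 0 -b-> 4 -a-> 4 -b-> 0 -a-> 1 -a-> 4 -a-> 4 -a-> 4 -b-> 0 -a-> 1

1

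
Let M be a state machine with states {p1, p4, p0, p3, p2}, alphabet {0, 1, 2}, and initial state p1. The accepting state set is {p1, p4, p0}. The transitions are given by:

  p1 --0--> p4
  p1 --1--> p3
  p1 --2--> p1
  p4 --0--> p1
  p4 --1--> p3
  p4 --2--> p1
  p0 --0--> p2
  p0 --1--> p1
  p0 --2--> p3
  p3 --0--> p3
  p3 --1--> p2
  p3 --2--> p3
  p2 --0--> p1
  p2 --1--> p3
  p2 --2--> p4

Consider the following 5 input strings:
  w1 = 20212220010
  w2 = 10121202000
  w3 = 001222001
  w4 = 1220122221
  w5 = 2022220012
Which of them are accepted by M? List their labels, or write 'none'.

w1: Trace: p1 -2-> p1 -0-> p4 -2-> p1 -1-> p3 -2-> p3 -2-> p3 -2-> p3 -0-> p3 -0-> p3 -1-> p2 -0-> p1  → end p1, accepted
w2: Trace: p1 -1-> p3 -0-> p3 -1-> p2 -2-> p4 -1-> p3 -2-> p3 -0-> p3 -2-> p3 -0-> p3 -0-> p3 -0-> p3  → end p3, rejected
w3: Trace: p1 -0-> p4 -0-> p1 -1-> p3 -2-> p3 -2-> p3 -2-> p3 -0-> p3 -0-> p3 -1-> p2  → end p2, rejected
w4: Trace: p1 -1-> p3 -2-> p3 -2-> p3 -0-> p3 -1-> p2 -2-> p4 -2-> p1 -2-> p1 -2-> p1 -1-> p3  → end p3, rejected
w5: Trace: p1 -2-> p1 -0-> p4 -2-> p1 -2-> p1 -2-> p1 -2-> p1 -0-> p4 -0-> p1 -1-> p3 -2-> p3  → end p3, rejected

w1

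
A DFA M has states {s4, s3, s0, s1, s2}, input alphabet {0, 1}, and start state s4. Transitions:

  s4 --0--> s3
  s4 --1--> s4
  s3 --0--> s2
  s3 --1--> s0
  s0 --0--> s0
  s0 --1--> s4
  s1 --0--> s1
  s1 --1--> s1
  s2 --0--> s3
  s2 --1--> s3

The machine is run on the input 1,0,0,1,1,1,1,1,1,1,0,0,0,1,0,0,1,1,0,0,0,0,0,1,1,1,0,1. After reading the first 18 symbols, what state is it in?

s4

start at s4
read '1': s4 → s4
read '0': s4 → s3
read '0': s3 → s2
read '1': s2 → s3
read '1': s3 → s0
read '1': s0 → s4
read '1': s4 → s4
read '1': s4 → s4
read '1': s4 → s4
read '1': s4 → s4
read '0': s4 → s3
read '0': s3 → s2
read '0': s2 → s3
read '1': s3 → s0
read '0': s0 → s0
read '0': s0 → s0
read '1': s0 → s4
read '1': s4 → s4
After 18 symbols: s4.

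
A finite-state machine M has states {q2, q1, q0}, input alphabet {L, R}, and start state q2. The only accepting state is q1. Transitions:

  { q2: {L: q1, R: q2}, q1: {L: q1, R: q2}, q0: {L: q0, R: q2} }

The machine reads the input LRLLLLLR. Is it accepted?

No

Trace: q2 -L-> q1 -R-> q2 -L-> q1 -L-> q1 -L-> q1 -L-> q1 -L-> q1 -R-> q2
End state q2 is not accepting.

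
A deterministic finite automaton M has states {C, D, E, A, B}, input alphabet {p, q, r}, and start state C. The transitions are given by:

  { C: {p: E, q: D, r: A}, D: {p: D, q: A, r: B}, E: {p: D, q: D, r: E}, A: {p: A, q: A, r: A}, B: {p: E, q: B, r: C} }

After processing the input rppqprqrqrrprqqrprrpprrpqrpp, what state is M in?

start at C
read 'r': C → A
read 'p': A → A
read 'p': A → A
read 'q': A → A
read 'p': A → A
read 'r': A → A
read 'q': A → A
read 'r': A → A
read 'q': A → A
read 'r': A → A
read 'r': A → A
read 'p': A → A
read 'r': A → A
read 'q': A → A
read 'q': A → A
read 'r': A → A
read 'p': A → A
read 'r': A → A
read 'r': A → A
read 'p': A → A
read 'p': A → A
read 'r': A → A
read 'r': A → A
read 'p': A → A
read 'q': A → A
read 'r': A → A
read 'p': A → A
read 'p': A → A

A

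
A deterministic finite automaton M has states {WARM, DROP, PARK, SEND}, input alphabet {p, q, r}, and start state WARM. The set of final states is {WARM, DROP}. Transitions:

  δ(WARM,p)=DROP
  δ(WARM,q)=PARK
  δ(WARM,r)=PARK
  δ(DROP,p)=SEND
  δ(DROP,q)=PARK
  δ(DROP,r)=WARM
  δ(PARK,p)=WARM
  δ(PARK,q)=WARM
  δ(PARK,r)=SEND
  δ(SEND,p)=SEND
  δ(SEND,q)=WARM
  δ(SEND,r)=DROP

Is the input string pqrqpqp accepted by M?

start at WARM
read 'p': WARM → DROP
read 'q': DROP → PARK
read 'r': PARK → SEND
read 'q': SEND → WARM
read 'p': WARM → DROP
read 'q': DROP → PARK
read 'p': PARK → WARM
End state WARM is accepting.

Yes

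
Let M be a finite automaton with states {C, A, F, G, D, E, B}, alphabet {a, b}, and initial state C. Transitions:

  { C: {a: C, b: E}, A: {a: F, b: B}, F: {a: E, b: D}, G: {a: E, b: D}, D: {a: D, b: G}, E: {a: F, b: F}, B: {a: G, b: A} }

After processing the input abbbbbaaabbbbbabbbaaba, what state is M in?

D

start at C
read 'a': C → C
read 'b': C → E
read 'b': E → F
read 'b': F → D
read 'b': D → G
read 'b': G → D
read 'a': D → D
read 'a': D → D
read 'a': D → D
read 'b': D → G
read 'b': G → D
read 'b': D → G
read 'b': G → D
read 'b': D → G
read 'a': G → E
read 'b': E → F
read 'b': F → D
read 'b': D → G
read 'a': G → E
read 'a': E → F
read 'b': F → D
read 'a': D → D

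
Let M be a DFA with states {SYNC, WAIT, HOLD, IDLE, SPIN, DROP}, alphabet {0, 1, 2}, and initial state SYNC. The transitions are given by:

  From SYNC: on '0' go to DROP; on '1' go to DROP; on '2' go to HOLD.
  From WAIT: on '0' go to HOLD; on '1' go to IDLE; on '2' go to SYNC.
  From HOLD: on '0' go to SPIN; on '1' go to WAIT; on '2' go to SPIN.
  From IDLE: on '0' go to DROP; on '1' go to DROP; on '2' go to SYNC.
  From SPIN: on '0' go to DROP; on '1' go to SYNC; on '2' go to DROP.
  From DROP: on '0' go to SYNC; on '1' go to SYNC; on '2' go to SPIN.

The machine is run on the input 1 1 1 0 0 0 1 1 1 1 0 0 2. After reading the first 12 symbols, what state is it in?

SYNC

Trace: SYNC -1-> DROP -1-> SYNC -1-> DROP -0-> SYNC -0-> DROP -0-> SYNC -1-> DROP -1-> SYNC -1-> DROP -1-> SYNC -0-> DROP -0-> SYNC
After 12 symbols: SYNC.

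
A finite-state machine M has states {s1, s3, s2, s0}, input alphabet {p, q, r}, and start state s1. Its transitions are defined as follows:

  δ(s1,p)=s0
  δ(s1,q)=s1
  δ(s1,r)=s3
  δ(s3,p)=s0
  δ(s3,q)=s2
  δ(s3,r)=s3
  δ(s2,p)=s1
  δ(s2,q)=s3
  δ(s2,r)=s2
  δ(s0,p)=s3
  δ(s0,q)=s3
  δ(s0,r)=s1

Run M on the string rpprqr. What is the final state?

s2

Trace: s1 -r-> s3 -p-> s0 -p-> s3 -r-> s3 -q-> s2 -r-> s2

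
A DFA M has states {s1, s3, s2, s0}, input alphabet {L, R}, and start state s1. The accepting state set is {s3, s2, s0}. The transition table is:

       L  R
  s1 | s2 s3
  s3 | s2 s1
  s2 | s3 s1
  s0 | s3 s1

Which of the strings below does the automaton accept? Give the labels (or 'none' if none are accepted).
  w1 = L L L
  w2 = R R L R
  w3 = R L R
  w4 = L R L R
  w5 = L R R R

w1

w1:
  start at s1
  read 'L': s1 → s2
  read 'L': s2 → s3
  read 'L': s3 → s2
  end s2, accepted
w2:
  start at s1
  read 'R': s1 → s3
  read 'R': s3 → s1
  read 'L': s1 → s2
  read 'R': s2 → s1
  end s1, rejected
w3:
  start at s1
  read 'R': s1 → s3
  read 'L': s3 → s2
  read 'R': s2 → s1
  end s1, rejected
w4:
  start at s1
  read 'L': s1 → s2
  read 'R': s2 → s1
  read 'L': s1 → s2
  read 'R': s2 → s1
  end s1, rejected
w5:
  start at s1
  read 'L': s1 → s2
  read 'R': s2 → s1
  read 'R': s1 → s3
  read 'R': s3 → s1
  end s1, rejected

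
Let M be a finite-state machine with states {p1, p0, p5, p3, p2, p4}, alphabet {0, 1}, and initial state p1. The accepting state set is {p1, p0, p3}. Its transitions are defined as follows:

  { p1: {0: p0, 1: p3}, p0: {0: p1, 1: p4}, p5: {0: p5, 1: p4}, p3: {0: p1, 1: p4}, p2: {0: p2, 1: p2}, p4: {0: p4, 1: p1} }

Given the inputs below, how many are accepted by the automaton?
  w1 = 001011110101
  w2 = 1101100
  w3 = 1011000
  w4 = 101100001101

w1: Trace: p1 -0-> p0 -0-> p1 -1-> p3 -0-> p1 -1-> p3 -1-> p4 -1-> p1 -1-> p3 -0-> p1 -1-> p3 -0-> p1 -1-> p3  → end p3, accepted
w2: Trace: p1 -1-> p3 -1-> p4 -0-> p4 -1-> p1 -1-> p3 -0-> p1 -0-> p0  → end p0, accepted
w3: Trace: p1 -1-> p3 -0-> p1 -1-> p3 -1-> p4 -0-> p4 -0-> p4 -0-> p4  → end p4, rejected
w4: Trace: p1 -1-> p3 -0-> p1 -1-> p3 -1-> p4 -0-> p4 -0-> p4 -0-> p4 -0-> p4 -1-> p1 -1-> p3 -0-> p1 -1-> p3  → end p3, accepted

3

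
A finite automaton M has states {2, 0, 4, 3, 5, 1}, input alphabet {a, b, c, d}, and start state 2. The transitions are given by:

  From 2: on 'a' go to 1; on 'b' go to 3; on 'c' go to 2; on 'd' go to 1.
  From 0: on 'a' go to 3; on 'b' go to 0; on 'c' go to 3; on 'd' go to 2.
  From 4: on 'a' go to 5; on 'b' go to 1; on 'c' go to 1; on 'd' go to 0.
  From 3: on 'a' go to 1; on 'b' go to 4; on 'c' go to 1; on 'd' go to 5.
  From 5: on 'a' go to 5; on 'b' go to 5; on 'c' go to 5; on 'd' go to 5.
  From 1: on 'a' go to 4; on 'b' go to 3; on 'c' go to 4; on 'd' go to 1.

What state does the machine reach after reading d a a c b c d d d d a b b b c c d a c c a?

2 → 1 → 4 → 5 → 5 → 5 → 5 → 5 → 5 → 5 → 5 → 5 → 5 → 5 → 5 → 5 → 5 → 5 → 5 → 5 → 5 → 5

5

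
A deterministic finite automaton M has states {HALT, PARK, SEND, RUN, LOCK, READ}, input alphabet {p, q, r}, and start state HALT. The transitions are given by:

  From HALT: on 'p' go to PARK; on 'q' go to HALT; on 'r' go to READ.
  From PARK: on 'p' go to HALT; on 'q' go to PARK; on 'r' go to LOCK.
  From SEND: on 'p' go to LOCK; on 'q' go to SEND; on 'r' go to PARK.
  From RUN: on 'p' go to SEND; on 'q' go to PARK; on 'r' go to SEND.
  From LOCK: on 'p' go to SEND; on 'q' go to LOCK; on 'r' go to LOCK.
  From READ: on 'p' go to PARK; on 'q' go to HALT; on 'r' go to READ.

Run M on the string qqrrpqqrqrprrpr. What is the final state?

HALT → HALT → HALT → READ → READ → PARK → PARK → PARK → LOCK → LOCK → LOCK → SEND → PARK → LOCK → SEND → PARK

PARK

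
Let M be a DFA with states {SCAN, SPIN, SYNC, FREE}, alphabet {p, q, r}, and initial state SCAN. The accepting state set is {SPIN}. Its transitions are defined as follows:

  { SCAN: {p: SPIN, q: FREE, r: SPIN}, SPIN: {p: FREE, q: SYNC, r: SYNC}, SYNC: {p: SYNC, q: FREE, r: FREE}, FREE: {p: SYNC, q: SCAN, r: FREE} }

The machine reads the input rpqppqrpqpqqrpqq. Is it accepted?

No

start at SCAN
read 'r': SCAN → SPIN
read 'p': SPIN → FREE
read 'q': FREE → SCAN
read 'p': SCAN → SPIN
read 'p': SPIN → FREE
read 'q': FREE → SCAN
read 'r': SCAN → SPIN
read 'p': SPIN → FREE
read 'q': FREE → SCAN
read 'p': SCAN → SPIN
read 'q': SPIN → SYNC
read 'q': SYNC → FREE
read 'r': FREE → FREE
read 'p': FREE → SYNC
read 'q': SYNC → FREE
read 'q': FREE → SCAN
End state SCAN is not accepting.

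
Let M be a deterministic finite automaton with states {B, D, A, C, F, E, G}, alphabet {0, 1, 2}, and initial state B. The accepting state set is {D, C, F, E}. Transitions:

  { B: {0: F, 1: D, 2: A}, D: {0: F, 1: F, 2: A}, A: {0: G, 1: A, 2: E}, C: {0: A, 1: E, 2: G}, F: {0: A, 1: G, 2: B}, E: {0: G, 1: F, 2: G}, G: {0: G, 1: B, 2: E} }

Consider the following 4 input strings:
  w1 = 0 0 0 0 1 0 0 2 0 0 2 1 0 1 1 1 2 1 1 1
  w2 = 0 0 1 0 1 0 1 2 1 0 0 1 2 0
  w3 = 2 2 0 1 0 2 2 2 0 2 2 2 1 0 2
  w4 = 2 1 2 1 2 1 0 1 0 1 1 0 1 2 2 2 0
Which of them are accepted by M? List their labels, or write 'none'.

w1: B → F → A → G → G → B → F → A → E → G → G → E → F → A → A → A → A → E → F → G → B  → end B, rejected
w2: B → F → A → A → G → B → F → G → E → F → A → G → B → A → G  → end G, rejected
w3: B → A → E → G → B → F → B → A → E → G → E → G → E → F → A → E  → end E, accepted
w4: B → A → A → E → F → B → D → F → G → G → B → D → F → G → E → G → E → G  → end G, rejected

w3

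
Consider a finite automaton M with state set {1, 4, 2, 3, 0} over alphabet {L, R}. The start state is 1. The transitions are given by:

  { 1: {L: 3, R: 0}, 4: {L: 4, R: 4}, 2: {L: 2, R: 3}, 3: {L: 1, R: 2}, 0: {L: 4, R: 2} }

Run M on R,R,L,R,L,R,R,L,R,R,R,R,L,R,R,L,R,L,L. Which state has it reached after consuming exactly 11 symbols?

Trace: 1 -R-> 0 -R-> 2 -L-> 2 -R-> 3 -L-> 1 -R-> 0 -R-> 2 -L-> 2 -R-> 3 -R-> 2 -R-> 3
After 11 symbols: 3.

3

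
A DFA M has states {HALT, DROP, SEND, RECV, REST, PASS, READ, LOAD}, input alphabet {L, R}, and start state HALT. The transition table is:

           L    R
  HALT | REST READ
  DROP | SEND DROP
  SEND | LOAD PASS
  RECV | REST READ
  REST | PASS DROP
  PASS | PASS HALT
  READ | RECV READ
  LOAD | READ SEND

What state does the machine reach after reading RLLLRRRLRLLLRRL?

start at HALT
read 'R': HALT → READ
read 'L': READ → RECV
read 'L': RECV → REST
read 'L': REST → PASS
read 'R': PASS → HALT
read 'R': HALT → READ
read 'R': READ → READ
read 'L': READ → RECV
read 'R': RECV → READ
read 'L': READ → RECV
read 'L': RECV → REST
read 'L': REST → PASS
read 'R': PASS → HALT
read 'R': HALT → READ
read 'L': READ → RECV

RECV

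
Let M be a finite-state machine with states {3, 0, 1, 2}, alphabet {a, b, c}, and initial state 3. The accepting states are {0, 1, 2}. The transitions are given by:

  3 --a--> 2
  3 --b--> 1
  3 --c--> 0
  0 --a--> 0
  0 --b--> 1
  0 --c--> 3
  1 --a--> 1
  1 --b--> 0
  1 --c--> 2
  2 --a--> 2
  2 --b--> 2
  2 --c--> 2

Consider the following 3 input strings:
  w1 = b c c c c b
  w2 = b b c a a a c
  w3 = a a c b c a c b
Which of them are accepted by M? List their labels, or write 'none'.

w1: Trace: 3 -b-> 1 -c-> 2 -c-> 2 -c-> 2 -c-> 2 -b-> 2  → end 2, accepted
w2: Trace: 3 -b-> 1 -b-> 0 -c-> 3 -a-> 2 -a-> 2 -a-> 2 -c-> 2  → end 2, accepted
w3: Trace: 3 -a-> 2 -a-> 2 -c-> 2 -b-> 2 -c-> 2 -a-> 2 -c-> 2 -b-> 2  → end 2, accepted

w1, w2, w3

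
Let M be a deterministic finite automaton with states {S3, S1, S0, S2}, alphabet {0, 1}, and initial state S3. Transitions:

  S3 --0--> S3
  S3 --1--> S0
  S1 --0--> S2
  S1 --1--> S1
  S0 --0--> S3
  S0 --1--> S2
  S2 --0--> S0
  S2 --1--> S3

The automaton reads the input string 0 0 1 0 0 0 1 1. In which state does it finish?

S2

start at S3
read '0': S3 → S3
read '0': S3 → S3
read '1': S3 → S0
read '0': S0 → S3
read '0': S3 → S3
read '0': S3 → S3
read '1': S3 → S0
read '1': S0 → S2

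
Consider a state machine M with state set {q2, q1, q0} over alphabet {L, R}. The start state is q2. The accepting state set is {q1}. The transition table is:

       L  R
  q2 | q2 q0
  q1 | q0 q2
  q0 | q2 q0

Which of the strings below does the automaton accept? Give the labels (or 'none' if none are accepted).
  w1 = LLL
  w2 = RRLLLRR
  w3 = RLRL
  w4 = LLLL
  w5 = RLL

none

w1: Trace: q2 -L-> q2 -L-> q2 -L-> q2  → end q2, rejected
w2: Trace: q2 -R-> q0 -R-> q0 -L-> q2 -L-> q2 -L-> q2 -R-> q0 -R-> q0  → end q0, rejected
w3: Trace: q2 -R-> q0 -L-> q2 -R-> q0 -L-> q2  → end q2, rejected
w4: Trace: q2 -L-> q2 -L-> q2 -L-> q2 -L-> q2  → end q2, rejected
w5: Trace: q2 -R-> q0 -L-> q2 -L-> q2  → end q2, rejected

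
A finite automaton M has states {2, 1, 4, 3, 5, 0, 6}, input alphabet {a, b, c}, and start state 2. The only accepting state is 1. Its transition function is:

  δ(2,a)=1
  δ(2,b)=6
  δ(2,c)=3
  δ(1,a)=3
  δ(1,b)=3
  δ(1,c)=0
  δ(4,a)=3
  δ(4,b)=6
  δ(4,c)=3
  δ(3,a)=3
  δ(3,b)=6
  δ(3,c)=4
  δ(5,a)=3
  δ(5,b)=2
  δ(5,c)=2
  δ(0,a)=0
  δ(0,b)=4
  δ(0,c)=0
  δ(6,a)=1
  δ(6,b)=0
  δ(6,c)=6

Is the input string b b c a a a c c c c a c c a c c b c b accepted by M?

No

2 → 6 → 0 → 0 → 0 → 0 → 0 → 0 → 0 → 0 → 0 → 0 → 0 → 0 → 0 → 0 → 0 → 4 → 3 → 6
End state 6 is not accepting.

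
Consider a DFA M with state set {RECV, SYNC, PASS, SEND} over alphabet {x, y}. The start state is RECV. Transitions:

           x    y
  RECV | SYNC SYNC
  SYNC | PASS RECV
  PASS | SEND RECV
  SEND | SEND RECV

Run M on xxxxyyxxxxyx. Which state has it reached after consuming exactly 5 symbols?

RECV

start at RECV
read 'x': RECV → SYNC
read 'x': SYNC → PASS
read 'x': PASS → SEND
read 'x': SEND → SEND
read 'y': SEND → RECV
After 5 symbols: RECV.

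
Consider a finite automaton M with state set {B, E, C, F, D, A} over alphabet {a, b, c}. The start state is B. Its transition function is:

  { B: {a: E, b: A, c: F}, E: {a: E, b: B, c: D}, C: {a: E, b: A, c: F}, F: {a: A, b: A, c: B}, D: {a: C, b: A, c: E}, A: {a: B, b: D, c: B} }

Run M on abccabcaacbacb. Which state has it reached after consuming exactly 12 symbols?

B

Trace: B -a-> E -b-> B -c-> F -c-> B -a-> E -b-> B -c-> F -a-> A -a-> B -c-> F -b-> A -a-> B
After 12 symbols: B.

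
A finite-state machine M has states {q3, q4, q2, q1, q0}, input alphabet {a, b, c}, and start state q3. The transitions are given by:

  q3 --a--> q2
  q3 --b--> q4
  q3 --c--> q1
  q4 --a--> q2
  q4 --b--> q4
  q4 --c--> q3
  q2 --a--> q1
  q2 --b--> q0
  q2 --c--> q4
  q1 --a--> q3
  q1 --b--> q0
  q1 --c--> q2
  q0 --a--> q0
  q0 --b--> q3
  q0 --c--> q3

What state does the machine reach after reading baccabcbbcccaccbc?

q3

Trace: q3 -b-> q4 -a-> q2 -c-> q4 -c-> q3 -a-> q2 -b-> q0 -c-> q3 -b-> q4 -b-> q4 -c-> q3 -c-> q1 -c-> q2 -a-> q1 -c-> q2 -c-> q4 -b-> q4 -c-> q3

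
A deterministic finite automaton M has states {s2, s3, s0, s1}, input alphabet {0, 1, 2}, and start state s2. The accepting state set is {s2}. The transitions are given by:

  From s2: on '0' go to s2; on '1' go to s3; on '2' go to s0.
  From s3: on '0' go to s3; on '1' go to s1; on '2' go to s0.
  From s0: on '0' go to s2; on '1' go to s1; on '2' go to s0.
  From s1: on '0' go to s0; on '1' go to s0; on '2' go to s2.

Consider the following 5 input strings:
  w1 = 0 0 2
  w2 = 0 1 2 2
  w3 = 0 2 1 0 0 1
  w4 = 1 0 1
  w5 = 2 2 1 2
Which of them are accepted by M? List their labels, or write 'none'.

w1: s2 → s2 → s2 → s0  → end s0, rejected
w2: s2 → s2 → s3 → s0 → s0  → end s0, rejected
w3: s2 → s2 → s0 → s1 → s0 → s2 → s3  → end s3, rejected
w4: s2 → s3 → s3 → s1  → end s1, rejected
w5: s2 → s0 → s0 → s1 → s2  → end s2, accepted

w5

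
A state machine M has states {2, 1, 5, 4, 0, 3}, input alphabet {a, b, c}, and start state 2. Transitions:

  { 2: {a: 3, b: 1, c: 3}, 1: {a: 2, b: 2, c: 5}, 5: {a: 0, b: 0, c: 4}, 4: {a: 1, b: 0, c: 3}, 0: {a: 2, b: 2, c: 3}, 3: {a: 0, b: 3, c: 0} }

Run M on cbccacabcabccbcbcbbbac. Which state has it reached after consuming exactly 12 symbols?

3

2 → 3 → 3 → 0 → 3 → 0 → 3 → 0 → 2 → 3 → 0 → 2 → 3
After 12 symbols: 3.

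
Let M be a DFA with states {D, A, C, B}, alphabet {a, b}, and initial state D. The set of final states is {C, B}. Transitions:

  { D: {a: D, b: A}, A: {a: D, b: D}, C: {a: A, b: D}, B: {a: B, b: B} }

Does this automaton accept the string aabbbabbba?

start at D
read 'a': D → D
read 'a': D → D
read 'b': D → A
read 'b': A → D
read 'b': D → A
read 'a': A → D
read 'b': D → A
read 'b': A → D
read 'b': D → A
read 'a': A → D
End state D is not accepting.

No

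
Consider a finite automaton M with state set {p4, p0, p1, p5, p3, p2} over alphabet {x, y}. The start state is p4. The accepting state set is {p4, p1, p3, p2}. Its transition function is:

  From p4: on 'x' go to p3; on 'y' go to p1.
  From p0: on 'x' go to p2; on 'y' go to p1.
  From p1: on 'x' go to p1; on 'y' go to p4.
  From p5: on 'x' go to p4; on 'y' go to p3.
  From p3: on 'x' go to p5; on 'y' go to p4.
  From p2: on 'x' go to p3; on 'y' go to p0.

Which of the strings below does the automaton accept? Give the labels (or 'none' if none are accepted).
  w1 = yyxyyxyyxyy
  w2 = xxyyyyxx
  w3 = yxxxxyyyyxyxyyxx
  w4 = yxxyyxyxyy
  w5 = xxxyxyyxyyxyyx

w1, w3, w4, w5

w1: Trace: p4 -y-> p1 -y-> p4 -x-> p3 -y-> p4 -y-> p1 -x-> p1 -y-> p4 -y-> p1 -x-> p1 -y-> p4 -y-> p1  → end p1, accepted
w2: Trace: p4 -x-> p3 -x-> p5 -y-> p3 -y-> p4 -y-> p1 -y-> p4 -x-> p3 -x-> p5  → end p5, rejected
w3: Trace: p4 -y-> p1 -x-> p1 -x-> p1 -x-> p1 -x-> p1 -y-> p4 -y-> p1 -y-> p4 -y-> p1 -x-> p1 -y-> p4 -x-> p3 -y-> p4 -y-> p1 -x-> p1 -x-> p1  → end p1, accepted
w4: Trace: p4 -y-> p1 -x-> p1 -x-> p1 -y-> p4 -y-> p1 -x-> p1 -y-> p4 -x-> p3 -y-> p4 -y-> p1  → end p1, accepted
w5: Trace: p4 -x-> p3 -x-> p5 -x-> p4 -y-> p1 -x-> p1 -y-> p4 -y-> p1 -x-> p1 -y-> p4 -y-> p1 -x-> p1 -y-> p4 -y-> p1 -x-> p1  → end p1, accepted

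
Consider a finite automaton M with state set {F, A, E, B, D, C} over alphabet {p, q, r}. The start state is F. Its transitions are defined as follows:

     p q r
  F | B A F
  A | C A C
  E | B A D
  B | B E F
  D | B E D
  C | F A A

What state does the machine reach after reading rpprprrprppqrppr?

F → F → B → B → F → B → F → F → B → F → B → B → E → D → B → B → F

F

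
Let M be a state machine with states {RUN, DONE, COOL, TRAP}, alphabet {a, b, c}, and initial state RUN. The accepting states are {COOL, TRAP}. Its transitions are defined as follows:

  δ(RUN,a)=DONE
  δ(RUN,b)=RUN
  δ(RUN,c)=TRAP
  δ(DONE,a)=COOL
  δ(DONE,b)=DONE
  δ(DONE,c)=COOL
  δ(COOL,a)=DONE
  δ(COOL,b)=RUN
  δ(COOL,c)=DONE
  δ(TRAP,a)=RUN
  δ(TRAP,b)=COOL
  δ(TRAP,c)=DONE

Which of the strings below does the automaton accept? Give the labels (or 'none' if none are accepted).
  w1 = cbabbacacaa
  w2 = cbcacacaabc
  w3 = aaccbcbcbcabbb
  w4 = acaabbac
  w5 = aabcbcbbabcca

w1: Trace: RUN -c-> TRAP -b-> COOL -a-> DONE -b-> DONE -b-> DONE -a-> COOL -c-> DONE -a-> COOL -c-> DONE -a-> COOL -a-> DONE  → end DONE, rejected
w2: Trace: RUN -c-> TRAP -b-> COOL -c-> DONE -a-> COOL -c-> DONE -a-> COOL -c-> DONE -a-> COOL -a-> DONE -b-> DONE -c-> COOL  → end COOL, accepted
w3: Trace: RUN -a-> DONE -a-> COOL -c-> DONE -c-> COOL -b-> RUN -c-> TRAP -b-> COOL -c-> DONE -b-> DONE -c-> COOL -a-> DONE -b-> DONE -b-> DONE -b-> DONE  → end DONE, rejected
w4: Trace: RUN -a-> DONE -c-> COOL -a-> DONE -a-> COOL -b-> RUN -b-> RUN -a-> DONE -c-> COOL  → end COOL, accepted
w5: Trace: RUN -a-> DONE -a-> COOL -b-> RUN -c-> TRAP -b-> COOL -c-> DONE -b-> DONE -b-> DONE -a-> COOL -b-> RUN -c-> TRAP -c-> DONE -a-> COOL  → end COOL, accepted

w2, w4, w5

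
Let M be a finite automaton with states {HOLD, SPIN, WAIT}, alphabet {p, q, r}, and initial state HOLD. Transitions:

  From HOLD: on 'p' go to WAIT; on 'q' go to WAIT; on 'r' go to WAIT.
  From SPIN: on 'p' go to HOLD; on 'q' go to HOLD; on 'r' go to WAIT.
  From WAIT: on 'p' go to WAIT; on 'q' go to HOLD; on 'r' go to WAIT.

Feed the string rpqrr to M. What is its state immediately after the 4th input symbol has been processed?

start at HOLD
read 'r': HOLD → WAIT
read 'p': WAIT → WAIT
read 'q': WAIT → HOLD
read 'r': HOLD → WAIT
After 4 symbols: WAIT.

WAIT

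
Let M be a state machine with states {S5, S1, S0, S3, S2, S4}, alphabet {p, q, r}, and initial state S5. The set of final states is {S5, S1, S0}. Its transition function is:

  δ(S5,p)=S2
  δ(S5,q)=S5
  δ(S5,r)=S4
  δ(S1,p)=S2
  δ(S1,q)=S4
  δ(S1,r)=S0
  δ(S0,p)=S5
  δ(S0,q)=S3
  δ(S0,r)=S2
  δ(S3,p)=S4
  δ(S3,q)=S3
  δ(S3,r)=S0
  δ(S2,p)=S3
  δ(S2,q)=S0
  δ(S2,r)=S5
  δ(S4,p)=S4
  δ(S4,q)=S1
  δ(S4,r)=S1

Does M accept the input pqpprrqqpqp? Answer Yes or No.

No

start at S5
read 'p': S5 → S2
read 'q': S2 → S0
read 'p': S0 → S5
read 'p': S5 → S2
read 'r': S2 → S5
read 'r': S5 → S4
read 'q': S4 → S1
read 'q': S1 → S4
read 'p': S4 → S4
read 'q': S4 → S1
read 'p': S1 → S2
End state S2 is not accepting.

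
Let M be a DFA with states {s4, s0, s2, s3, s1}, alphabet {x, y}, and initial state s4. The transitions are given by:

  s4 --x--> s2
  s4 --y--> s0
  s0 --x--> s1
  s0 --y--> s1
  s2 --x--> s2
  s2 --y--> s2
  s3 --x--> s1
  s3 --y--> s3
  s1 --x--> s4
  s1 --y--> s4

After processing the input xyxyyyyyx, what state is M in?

s2

Trace: s4 -x-> s2 -y-> s2 -x-> s2 -y-> s2 -y-> s2 -y-> s2 -y-> s2 -y-> s2 -x-> s2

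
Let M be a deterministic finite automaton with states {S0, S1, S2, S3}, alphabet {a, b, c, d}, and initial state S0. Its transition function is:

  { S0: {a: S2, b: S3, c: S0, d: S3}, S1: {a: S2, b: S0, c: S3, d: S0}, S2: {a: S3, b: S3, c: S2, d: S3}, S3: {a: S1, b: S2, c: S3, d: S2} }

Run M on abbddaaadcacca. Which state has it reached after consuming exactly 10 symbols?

start at S0
read 'a': S0 → S2
read 'b': S2 → S3
read 'b': S3 → S2
read 'd': S2 → S3
read 'd': S3 → S2
read 'a': S2 → S3
read 'a': S3 → S1
read 'a': S1 → S2
read 'd': S2 → S3
read 'c': S3 → S3
After 10 symbols: S3.

S3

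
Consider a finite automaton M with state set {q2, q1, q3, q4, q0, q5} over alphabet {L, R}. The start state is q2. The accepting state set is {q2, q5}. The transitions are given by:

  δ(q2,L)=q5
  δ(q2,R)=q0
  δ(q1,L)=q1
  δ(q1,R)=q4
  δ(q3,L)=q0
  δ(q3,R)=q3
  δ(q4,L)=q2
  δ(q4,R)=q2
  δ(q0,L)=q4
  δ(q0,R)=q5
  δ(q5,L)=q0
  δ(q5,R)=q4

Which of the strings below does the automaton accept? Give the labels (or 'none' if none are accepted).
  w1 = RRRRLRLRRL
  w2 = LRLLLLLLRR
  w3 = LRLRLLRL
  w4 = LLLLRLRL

w2, w4

w1: q2 → q0 → q5 → q4 → q2 → q5 → q4 → q2 → q0 → q5 → q0  → end q0, rejected
w2: q2 → q5 → q4 → q2 → q5 → q0 → q4 → q2 → q5 → q4 → q2  → end q2, accepted
w3: q2 → q5 → q4 → q2 → q0 → q4 → q2 → q0 → q4  → end q4, rejected
w4: q2 → q5 → q0 → q4 → q2 → q0 → q4 → q2 → q5  → end q5, accepted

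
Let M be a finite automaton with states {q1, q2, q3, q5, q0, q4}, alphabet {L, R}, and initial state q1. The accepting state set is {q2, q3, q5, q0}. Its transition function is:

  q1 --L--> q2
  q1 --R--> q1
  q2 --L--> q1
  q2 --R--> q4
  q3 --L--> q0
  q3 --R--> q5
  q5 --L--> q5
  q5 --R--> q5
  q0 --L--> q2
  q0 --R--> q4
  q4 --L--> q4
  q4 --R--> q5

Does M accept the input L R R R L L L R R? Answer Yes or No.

Yes

start at q1
read 'L': q1 → q2
read 'R': q2 → q4
read 'R': q4 → q5
read 'R': q5 → q5
read 'L': q5 → q5
read 'L': q5 → q5
read 'L': q5 → q5
read 'R': q5 → q5
read 'R': q5 → q5
End state q5 is accepting.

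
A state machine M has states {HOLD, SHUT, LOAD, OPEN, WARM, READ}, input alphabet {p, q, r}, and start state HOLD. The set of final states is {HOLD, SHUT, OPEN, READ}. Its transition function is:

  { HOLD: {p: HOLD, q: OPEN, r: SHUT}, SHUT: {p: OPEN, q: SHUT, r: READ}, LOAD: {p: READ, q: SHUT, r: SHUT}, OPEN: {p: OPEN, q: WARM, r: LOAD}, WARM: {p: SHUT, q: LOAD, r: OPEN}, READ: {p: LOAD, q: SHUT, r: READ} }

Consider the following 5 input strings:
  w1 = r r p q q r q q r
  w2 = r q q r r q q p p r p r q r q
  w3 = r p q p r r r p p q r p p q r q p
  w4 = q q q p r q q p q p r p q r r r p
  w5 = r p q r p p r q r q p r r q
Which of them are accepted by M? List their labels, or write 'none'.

w1, w2, w3, w5

w1: Trace: HOLD -r-> SHUT -r-> READ -p-> LOAD -q-> SHUT -q-> SHUT -r-> READ -q-> SHUT -q-> SHUT -r-> READ  → end READ, accepted
w2: Trace: HOLD -r-> SHUT -q-> SHUT -q-> SHUT -r-> READ -r-> READ -q-> SHUT -q-> SHUT -p-> OPEN -p-> OPEN -r-> LOAD -p-> READ -r-> READ -q-> SHUT -r-> READ -q-> SHUT  → end SHUT, accepted
w3: Trace: HOLD -r-> SHUT -p-> OPEN -q-> WARM -p-> SHUT -r-> READ -r-> READ -r-> READ -p-> LOAD -p-> READ -q-> SHUT -r-> READ -p-> LOAD -p-> READ -q-> SHUT -r-> READ -q-> SHUT -p-> OPEN  → end OPEN, accepted
w4: Trace: HOLD -q-> OPEN -q-> WARM -q-> LOAD -p-> READ -r-> READ -q-> SHUT -q-> SHUT -p-> OPEN -q-> WARM -p-> SHUT -r-> READ -p-> LOAD -q-> SHUT -r-> READ -r-> READ -r-> READ -p-> LOAD  → end LOAD, rejected
w5: Trace: HOLD -r-> SHUT -p-> OPEN -q-> WARM -r-> OPEN -p-> OPEN -p-> OPEN -r-> LOAD -q-> SHUT -r-> READ -q-> SHUT -p-> OPEN -r-> LOAD -r-> SHUT -q-> SHUT  → end SHUT, accepted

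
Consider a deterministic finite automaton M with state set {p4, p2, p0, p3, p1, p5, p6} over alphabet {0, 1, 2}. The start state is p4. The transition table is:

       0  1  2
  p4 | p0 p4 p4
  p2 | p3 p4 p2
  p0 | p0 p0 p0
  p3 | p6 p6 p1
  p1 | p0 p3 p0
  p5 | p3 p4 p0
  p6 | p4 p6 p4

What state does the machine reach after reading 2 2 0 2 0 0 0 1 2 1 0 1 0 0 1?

Trace: p4 -2-> p4 -2-> p4 -0-> p0 -2-> p0 -0-> p0 -0-> p0 -0-> p0 -1-> p0 -2-> p0 -1-> p0 -0-> p0 -1-> p0 -0-> p0 -0-> p0 -1-> p0

p0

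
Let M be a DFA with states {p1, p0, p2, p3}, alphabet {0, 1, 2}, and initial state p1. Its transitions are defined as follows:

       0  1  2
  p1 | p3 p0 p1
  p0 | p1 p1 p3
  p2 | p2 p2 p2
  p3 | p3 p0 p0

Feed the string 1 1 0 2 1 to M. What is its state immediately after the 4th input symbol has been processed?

Trace: p1 -1-> p0 -1-> p1 -0-> p3 -2-> p0
After 4 symbols: p0.

p0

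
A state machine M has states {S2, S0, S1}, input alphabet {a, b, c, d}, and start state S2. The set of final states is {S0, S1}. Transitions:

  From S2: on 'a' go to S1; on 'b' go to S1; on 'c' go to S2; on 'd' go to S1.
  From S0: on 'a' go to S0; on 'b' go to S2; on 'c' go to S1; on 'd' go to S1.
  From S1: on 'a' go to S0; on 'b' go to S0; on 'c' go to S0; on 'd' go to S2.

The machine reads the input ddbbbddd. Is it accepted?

Yes

Trace: S2 -d-> S1 -d-> S2 -b-> S1 -b-> S0 -b-> S2 -d-> S1 -d-> S2 -d-> S1
End state S1 is accepting.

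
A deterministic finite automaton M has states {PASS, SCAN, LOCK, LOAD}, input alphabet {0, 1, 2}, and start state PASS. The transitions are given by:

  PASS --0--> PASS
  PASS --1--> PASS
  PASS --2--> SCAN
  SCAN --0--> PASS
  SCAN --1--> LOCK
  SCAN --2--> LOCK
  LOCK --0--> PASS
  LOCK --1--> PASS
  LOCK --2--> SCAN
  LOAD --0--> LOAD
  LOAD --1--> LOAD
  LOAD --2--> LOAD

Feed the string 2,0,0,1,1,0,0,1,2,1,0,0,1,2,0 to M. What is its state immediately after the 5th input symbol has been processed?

PASS

PASS → SCAN → PASS → PASS → PASS → PASS
After 5 symbols: PASS.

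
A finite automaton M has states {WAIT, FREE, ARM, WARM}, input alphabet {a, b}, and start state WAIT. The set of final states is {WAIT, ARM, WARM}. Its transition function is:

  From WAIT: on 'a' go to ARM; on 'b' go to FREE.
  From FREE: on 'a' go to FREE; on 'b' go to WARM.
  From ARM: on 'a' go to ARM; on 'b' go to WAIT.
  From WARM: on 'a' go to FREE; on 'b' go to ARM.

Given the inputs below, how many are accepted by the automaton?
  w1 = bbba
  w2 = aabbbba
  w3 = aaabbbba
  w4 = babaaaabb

4

w1: WAIT → FREE → WARM → ARM → ARM  → end ARM, accepted
w2: WAIT → ARM → ARM → WAIT → FREE → WARM → ARM → ARM  → end ARM, accepted
w3: WAIT → ARM → ARM → ARM → WAIT → FREE → WARM → ARM → ARM  → end ARM, accepted
w4: WAIT → FREE → FREE → WARM → FREE → FREE → FREE → FREE → WARM → ARM  → end ARM, accepted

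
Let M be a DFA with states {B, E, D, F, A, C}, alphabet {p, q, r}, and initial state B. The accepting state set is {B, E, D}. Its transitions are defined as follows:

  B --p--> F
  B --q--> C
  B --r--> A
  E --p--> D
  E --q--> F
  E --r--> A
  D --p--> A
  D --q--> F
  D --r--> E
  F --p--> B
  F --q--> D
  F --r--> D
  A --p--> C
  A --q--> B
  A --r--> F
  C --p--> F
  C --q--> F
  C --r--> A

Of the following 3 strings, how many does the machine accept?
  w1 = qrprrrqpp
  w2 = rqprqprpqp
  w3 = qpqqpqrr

1

w1: B → C → A → C → A → F → D → F → B → F  → end F, rejected
w2: B → A → B → F → D → F → B → A → C → F → B  → end B, accepted
w3: B → C → F → D → F → B → C → A → F  → end F, rejected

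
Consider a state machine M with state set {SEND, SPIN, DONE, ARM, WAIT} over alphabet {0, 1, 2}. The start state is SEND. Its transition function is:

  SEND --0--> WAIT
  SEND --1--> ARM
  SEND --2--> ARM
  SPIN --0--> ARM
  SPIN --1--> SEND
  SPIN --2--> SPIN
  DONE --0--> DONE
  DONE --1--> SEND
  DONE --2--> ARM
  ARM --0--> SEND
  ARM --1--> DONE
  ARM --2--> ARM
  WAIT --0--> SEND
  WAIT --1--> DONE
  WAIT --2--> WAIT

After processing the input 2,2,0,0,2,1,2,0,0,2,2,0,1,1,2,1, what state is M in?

Trace: SEND -2-> ARM -2-> ARM -0-> SEND -0-> WAIT -2-> WAIT -1-> DONE -2-> ARM -0-> SEND -0-> WAIT -2-> WAIT -2-> WAIT -0-> SEND -1-> ARM -1-> DONE -2-> ARM -1-> DONE

DONE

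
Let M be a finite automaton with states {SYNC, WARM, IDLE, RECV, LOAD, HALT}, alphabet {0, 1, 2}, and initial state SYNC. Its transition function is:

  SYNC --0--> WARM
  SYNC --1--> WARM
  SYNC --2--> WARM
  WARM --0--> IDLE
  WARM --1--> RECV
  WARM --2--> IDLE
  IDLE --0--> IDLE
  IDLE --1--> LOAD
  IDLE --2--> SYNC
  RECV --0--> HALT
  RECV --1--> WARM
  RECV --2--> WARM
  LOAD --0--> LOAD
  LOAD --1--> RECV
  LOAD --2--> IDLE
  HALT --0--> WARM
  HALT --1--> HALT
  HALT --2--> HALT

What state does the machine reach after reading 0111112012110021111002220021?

WARM

SYNC → WARM → RECV → WARM → RECV → WARM → RECV → WARM → IDLE → LOAD → IDLE → LOAD → RECV → HALT → WARM → IDLE → LOAD → RECV → WARM → RECV → HALT → WARM → IDLE → SYNC → WARM → IDLE → IDLE → SYNC → WARM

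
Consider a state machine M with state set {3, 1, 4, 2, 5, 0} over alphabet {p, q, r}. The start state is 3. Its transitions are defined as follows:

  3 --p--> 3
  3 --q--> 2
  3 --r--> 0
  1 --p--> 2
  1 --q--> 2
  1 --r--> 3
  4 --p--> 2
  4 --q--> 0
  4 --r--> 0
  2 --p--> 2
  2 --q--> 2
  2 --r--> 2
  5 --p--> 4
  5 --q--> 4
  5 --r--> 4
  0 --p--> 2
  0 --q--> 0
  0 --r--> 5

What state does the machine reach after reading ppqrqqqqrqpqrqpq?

2

start at 3
read 'p': 3 → 3
read 'p': 3 → 3
read 'q': 3 → 2
read 'r': 2 → 2
read 'q': 2 → 2
read 'q': 2 → 2
read 'q': 2 → 2
read 'q': 2 → 2
read 'r': 2 → 2
read 'q': 2 → 2
read 'p': 2 → 2
read 'q': 2 → 2
read 'r': 2 → 2
read 'q': 2 → 2
read 'p': 2 → 2
read 'q': 2 → 2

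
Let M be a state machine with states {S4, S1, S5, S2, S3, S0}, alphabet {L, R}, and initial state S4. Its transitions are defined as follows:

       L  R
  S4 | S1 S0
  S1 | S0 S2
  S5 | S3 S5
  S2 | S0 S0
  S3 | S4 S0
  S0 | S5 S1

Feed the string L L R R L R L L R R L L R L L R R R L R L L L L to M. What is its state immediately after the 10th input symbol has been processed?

S5

Trace: S4 -L-> S1 -L-> S0 -R-> S1 -R-> S2 -L-> S0 -R-> S1 -L-> S0 -L-> S5 -R-> S5 -R-> S5
After 10 symbols: S5.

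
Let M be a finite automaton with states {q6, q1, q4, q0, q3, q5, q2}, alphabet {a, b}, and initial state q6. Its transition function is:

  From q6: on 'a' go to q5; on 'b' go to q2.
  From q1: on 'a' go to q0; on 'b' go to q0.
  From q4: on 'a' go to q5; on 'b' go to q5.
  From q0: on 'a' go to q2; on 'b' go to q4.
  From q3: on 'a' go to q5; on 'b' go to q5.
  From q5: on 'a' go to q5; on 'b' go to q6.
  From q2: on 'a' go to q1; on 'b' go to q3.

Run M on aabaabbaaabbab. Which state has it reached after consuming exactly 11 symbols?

start at q6
read 'a': q6 → q5
read 'a': q5 → q5
read 'b': q5 → q6
read 'a': q6 → q5
read 'a': q5 → q5
read 'b': q5 → q6
read 'b': q6 → q2
read 'a': q2 → q1
read 'a': q1 → q0
read 'a': q0 → q2
read 'b': q2 → q3
After 11 symbols: q3.

q3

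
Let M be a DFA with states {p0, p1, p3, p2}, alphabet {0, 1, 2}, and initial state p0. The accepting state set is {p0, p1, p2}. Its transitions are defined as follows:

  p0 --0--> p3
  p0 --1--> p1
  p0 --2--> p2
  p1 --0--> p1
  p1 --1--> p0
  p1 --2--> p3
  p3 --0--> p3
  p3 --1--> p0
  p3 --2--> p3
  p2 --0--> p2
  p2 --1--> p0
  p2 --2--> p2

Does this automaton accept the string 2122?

start at p0
read '2': p0 → p2
read '1': p2 → p0
read '2': p0 → p2
read '2': p2 → p2
End state p2 is accepting.

Yes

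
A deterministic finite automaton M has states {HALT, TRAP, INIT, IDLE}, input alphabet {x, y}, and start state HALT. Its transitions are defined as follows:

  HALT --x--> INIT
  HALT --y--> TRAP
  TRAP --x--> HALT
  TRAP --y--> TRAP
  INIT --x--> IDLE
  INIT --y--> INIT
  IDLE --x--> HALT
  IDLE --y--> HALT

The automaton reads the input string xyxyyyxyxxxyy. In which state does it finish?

TRAP

start at HALT
read 'x': HALT → INIT
read 'y': INIT → INIT
read 'x': INIT → IDLE
read 'y': IDLE → HALT
read 'y': HALT → TRAP
read 'y': TRAP → TRAP
read 'x': TRAP → HALT
read 'y': HALT → TRAP
read 'x': TRAP → HALT
read 'x': HALT → INIT
read 'x': INIT → IDLE
read 'y': IDLE → HALT
read 'y': HALT → TRAP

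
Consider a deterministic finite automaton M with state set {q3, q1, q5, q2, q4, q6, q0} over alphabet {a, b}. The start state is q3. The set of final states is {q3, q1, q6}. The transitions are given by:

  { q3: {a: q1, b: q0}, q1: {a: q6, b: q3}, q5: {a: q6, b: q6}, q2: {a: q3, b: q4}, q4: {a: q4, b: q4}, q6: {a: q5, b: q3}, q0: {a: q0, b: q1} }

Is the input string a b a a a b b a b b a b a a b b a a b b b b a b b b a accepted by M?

q3 → q1 → q3 → q1 → q6 → q5 → q6 → q3 → q1 → q3 → q0 → q0 → q1 → q6 → q5 → q6 → q3 → q1 → q6 → q3 → q0 → q1 → q3 → q1 → q3 → q0 → q1 → q6
End state q6 is accepting.

Yes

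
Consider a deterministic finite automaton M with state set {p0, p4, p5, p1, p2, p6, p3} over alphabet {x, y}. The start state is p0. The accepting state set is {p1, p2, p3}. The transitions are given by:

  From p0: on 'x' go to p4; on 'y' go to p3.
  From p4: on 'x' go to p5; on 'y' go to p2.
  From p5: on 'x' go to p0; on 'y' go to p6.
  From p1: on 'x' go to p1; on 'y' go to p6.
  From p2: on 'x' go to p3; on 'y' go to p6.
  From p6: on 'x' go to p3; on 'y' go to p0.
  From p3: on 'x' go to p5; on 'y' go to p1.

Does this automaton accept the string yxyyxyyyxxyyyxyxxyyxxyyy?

start at p0
read 'y': p0 → p3
read 'x': p3 → p5
read 'y': p5 → p6
read 'y': p6 → p0
read 'x': p0 → p4
read 'y': p4 → p2
read 'y': p2 → p6
read 'y': p6 → p0
read 'x': p0 → p4
read 'x': p4 → p5
read 'y': p5 → p6
read 'y': p6 → p0
read 'y': p0 → p3
read 'x': p3 → p5
read 'y': p5 → p6
read 'x': p6 → p3
read 'x': p3 → p5
read 'y': p5 → p6
read 'y': p6 → p0
read 'x': p0 → p4
read 'x': p4 → p5
read 'y': p5 → p6
read 'y': p6 → p0
read 'y': p0 → p3
End state p3 is accepting.

Yes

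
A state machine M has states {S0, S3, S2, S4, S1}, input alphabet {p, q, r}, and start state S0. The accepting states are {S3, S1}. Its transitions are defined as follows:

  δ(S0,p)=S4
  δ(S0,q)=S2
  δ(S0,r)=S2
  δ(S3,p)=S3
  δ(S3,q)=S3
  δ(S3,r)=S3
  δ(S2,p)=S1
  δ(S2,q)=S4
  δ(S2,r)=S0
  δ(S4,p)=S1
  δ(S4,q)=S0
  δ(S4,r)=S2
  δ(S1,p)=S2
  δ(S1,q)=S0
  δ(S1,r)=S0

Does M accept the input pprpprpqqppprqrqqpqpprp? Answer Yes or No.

Trace: S0 -p-> S4 -p-> S1 -r-> S0 -p-> S4 -p-> S1 -r-> S0 -p-> S4 -q-> S0 -q-> S2 -p-> S1 -p-> S2 -p-> S1 -r-> S0 -q-> S2 -r-> S0 -q-> S2 -q-> S4 -p-> S1 -q-> S0 -p-> S4 -p-> S1 -r-> S0 -p-> S4
End state S4 is not accepting.

No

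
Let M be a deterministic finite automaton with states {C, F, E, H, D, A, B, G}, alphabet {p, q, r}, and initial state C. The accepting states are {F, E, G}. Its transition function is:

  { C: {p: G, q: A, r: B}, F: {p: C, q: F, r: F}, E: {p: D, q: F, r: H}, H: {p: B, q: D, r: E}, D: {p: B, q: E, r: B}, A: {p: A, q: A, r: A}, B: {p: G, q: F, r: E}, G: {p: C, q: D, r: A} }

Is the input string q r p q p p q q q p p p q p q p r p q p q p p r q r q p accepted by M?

C → A → A → A → A → A → A → A → A → A → A → A → A → A → A → A → A → A → A → A → A → A → A → A → A → A → A → A → A
End state A is not accepting.

No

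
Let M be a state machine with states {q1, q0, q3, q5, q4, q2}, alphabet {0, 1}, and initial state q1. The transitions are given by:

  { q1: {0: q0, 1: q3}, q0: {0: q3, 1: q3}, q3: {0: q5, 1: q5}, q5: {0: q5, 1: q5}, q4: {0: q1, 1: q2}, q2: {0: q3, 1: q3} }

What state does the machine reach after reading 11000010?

q1 → q3 → q5 → q5 → q5 → q5 → q5 → q5 → q5

q5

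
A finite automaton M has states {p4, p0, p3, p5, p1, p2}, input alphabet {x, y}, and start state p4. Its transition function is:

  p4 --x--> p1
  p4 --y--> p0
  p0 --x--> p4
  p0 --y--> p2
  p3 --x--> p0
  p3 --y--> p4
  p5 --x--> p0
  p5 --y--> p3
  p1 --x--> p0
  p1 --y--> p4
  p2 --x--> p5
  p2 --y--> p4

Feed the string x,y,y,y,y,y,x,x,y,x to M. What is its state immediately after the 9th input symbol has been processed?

start at p4
read 'x': p4 → p1
read 'y': p1 → p4
read 'y': p4 → p0
read 'y': p0 → p2
read 'y': p2 → p4
read 'y': p4 → p0
read 'x': p0 → p4
read 'x': p4 → p1
read 'y': p1 → p4
After 9 symbols: p4.

p4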